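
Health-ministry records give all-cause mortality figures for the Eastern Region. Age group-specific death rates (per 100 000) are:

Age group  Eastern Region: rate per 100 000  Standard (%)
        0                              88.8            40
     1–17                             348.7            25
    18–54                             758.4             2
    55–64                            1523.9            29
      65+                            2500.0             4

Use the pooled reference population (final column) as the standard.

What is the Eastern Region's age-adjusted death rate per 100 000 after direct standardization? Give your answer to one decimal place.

679.8

Standard weights: 0.40, 0.25, 0.02, 0.29, 0.04.
Standardized rate: 0.4000×88.8 + 0.2500×348.7 + 0.0200×758.4 + 0.2900×1523.9 + 0.0400×2500.0 = 679.7940 per 100 000.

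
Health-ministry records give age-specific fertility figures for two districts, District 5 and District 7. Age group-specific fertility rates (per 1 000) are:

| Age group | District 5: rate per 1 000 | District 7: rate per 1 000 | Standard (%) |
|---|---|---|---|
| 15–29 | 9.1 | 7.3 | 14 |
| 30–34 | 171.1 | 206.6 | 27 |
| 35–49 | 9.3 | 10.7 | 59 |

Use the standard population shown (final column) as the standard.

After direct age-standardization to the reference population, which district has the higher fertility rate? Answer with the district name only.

District 7

Standard weights: 0.14, 0.27, 0.59.
District 5: 0.1400×9.1 + 0.2700×171.1 + 0.5900×9.3 = 52.9580 per 1 000.
District 7: 0.1400×7.3 + 0.2700×206.6 + 0.5900×10.7 = 63.1170 per 1 000.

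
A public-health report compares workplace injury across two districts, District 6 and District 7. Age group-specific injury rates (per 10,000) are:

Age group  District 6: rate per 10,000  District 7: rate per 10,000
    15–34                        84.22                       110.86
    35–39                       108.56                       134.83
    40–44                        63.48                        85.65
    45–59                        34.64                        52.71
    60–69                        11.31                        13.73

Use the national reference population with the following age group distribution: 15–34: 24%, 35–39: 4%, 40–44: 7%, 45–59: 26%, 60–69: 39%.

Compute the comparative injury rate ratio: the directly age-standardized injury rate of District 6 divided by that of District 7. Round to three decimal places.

0.743

Standard weights: 0.24, 0.04, 0.07, 0.26, 0.39.
District 6: 0.2400×84.22 + 0.0400×108.56 + 0.0700×63.48 + 0.2600×34.64 + 0.3900×11.31 = 42.4161 per 10,000.
District 7: 0.2400×110.86 + 0.0400×134.83 + 0.0700×85.65 + 0.2600×52.71 + 0.3900×13.73 = 57.0544 per 10,000.
Ratio = 42.4161 ÷ 57.0544 = 0.74343.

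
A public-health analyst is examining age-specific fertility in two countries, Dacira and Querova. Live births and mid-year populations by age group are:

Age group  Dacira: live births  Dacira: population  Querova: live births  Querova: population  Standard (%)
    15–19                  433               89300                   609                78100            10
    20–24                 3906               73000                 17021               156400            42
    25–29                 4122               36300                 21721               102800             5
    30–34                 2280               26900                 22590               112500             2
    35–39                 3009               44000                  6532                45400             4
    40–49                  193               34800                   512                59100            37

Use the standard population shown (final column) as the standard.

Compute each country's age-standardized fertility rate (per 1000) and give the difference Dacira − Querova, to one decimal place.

Age-specific rates per 1000 for Dacira: 4.849, 53.507, 113.554, 84.758, 68.386, 5.546.
For Querova: 7.798, 108.830, 211.294, 200.800, 143.877, 8.663.
Standard weights: 0.10, 0.42, 0.05, 0.02, 0.04, 0.37.
Dacira: 0.1000×4.849 + 0.4200×53.507 + 0.0500×113.554 + 0.0200×84.758 + 0.0400×68.386 + 0.3700×5.546 = 35.1181 per 1000.
Querova: 0.1000×7.798 + 0.4200×108.830 + 0.0500×211.294 + 0.0200×200.800 + 0.0400×143.877 + 0.3700×8.663 = 70.0295 per 1000.
Difference = 35.1181 − 70.0295 = -34.9114.

-34.9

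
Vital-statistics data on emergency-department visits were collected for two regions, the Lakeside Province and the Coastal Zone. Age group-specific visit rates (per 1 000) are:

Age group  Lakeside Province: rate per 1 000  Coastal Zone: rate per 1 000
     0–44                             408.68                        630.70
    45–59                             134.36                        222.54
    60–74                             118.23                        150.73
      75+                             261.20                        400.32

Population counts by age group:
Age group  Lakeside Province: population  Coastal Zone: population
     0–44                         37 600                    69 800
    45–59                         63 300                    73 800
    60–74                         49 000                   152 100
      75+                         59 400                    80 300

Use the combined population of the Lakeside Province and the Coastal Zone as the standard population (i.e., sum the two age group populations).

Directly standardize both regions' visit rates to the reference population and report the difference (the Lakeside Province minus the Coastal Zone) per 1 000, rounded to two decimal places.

-105.77

Combined standard total = 585 300; weights = 0.1835, 0.2342, 0.3436, 0.2387.
The Lakeside Province: 0.1835×408.68 + 0.2342×134.36 + 0.3436×118.23 + 0.2387×261.20 = 209.4288 per 1 000.
The Coastal Zone: 0.1835×630.70 + 0.2342×222.54 + 0.3436×150.73 + 0.2387×400.32 = 315.1955 per 1 000.
Difference = 209.4288 − 315.1955 = -105.7667.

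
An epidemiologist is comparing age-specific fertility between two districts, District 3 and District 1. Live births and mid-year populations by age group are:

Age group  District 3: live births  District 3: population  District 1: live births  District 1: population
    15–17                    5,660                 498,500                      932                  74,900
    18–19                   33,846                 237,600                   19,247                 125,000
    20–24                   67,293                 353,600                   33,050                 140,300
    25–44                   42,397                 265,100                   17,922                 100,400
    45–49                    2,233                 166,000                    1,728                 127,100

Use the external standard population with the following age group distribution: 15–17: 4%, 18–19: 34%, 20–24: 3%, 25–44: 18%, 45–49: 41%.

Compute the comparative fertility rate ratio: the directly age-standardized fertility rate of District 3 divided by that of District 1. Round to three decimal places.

0.911

Age-specific rates per 1,000 for District 3: 11.354, 142.449, 190.308, 159.928, 13.452.
For District 1: 12.443, 153.976, 235.567, 178.506, 13.596.
Standard weights: 0.04, 0.34, 0.03, 0.18, 0.41.
District 3: 0.0400×11.354 + 0.3400×142.449 + 0.0300×190.308 + 0.1800×159.928 + 0.4100×13.452 = 88.8986 per 1,000.
District 1: 0.0400×12.443 + 0.3400×153.976 + 0.0300×235.567 + 0.1800×178.506 + 0.4100×13.596 = 97.6218 per 1,000.
Ratio = 88.8986 ÷ 97.6218 = 0.91064.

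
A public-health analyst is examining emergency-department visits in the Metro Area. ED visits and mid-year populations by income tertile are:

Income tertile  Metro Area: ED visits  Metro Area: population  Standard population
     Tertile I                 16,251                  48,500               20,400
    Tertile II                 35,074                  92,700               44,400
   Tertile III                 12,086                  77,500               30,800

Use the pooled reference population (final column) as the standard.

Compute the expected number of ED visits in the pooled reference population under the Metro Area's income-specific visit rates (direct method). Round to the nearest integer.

Income-specific rates per 1,000 for the Metro Area: 335.072, 378.360, 155.948.
Expected ED visits = Σ (standard pop × income-specific rate ÷ 1,000)
= 20,400×335.072/1,000 + 44,400×378.360/1,000 + 30,800×155.948/1,000
= 6835.47 + 16799.20 + 4803.21 = 28437.88.

28438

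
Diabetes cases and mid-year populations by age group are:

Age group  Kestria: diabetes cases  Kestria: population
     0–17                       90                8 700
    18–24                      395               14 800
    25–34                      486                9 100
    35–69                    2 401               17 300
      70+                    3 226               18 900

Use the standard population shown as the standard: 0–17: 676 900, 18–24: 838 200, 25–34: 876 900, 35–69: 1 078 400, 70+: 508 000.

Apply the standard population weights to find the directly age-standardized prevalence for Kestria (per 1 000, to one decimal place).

Age-specific rates per 1 000 for Kestria: 10.345, 26.689, 53.407, 138.786, 170.688.
Standard total = 3 978 400; weights = 0.1701, 0.2107, 0.2204, 0.2711, 0.1277.
Standardized rate: 0.1701×10.345 + 0.2107×26.689 + 0.2204×53.407 + 0.2711×138.786 + 0.1277×170.688 = 78.5698 per 1 000.

78.6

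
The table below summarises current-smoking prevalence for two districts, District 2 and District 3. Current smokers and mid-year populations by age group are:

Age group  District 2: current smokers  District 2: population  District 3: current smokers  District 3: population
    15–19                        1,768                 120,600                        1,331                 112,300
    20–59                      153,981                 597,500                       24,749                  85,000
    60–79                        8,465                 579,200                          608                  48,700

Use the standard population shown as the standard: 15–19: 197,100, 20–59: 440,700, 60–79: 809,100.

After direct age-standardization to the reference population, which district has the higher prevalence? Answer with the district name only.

Age-specific rates per 1,000 for District 2: 14.660, 257.709, 14.615.
For District 3: 11.852, 291.165, 12.485.
Standard total = 1,446,900; weights = 0.1362, 0.3046, 0.5592.
District 2: 0.1362×14.660 + 0.3046×257.709 + 0.5592×14.615 = 88.6632 per 1,000.
District 3: 0.1362×11.852 + 0.3046×291.165 + 0.5592×12.485 = 97.2795 per 1,000.
The crude rates (126.58 vs 108.49) would put District 2 higher, but that reflects its age composition; once standardized to a common age structure, District 3 has the higher underlying rate.

District 3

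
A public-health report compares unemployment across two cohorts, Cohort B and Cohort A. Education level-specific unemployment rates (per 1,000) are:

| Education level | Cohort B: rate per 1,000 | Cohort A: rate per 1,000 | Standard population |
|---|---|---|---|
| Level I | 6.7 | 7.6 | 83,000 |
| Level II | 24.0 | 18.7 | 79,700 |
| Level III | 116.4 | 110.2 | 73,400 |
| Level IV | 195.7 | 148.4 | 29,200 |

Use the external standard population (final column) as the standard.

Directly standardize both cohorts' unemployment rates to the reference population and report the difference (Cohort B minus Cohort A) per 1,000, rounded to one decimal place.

8.2

Standard total = 265,300; weights = 0.3129, 0.3004, 0.2767, 0.1101.
Cohort B: 0.3129×6.7 + 0.3004×24.0 + 0.2767×116.4 + 0.1101×195.7 = 63.0498 per 1,000.
Cohort A: 0.3129×7.6 + 0.3004×18.7 + 0.2767×110.2 + 0.1101×148.4 = 54.8178 per 1,000.
Difference = 63.0498 − 54.8178 = 8.2320.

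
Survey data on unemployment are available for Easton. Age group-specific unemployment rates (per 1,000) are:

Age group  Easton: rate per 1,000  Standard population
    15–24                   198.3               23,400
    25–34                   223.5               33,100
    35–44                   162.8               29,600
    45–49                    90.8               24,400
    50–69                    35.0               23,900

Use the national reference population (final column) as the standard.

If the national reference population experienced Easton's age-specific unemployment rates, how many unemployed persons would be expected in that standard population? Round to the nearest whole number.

19909

Expected unemployed persons = Σ (standard pop × age-specific rate ÷ 1,000)
= 23,400×198.3/1,000 + 33,100×223.5/1,000 + 29,600×162.8/1,000 + 24,400×90.8/1,000 + 23,900×35.0/1,000
= 4640.22 + 7397.85 + 4818.88 + 2215.52 + 836.50 = 19908.97.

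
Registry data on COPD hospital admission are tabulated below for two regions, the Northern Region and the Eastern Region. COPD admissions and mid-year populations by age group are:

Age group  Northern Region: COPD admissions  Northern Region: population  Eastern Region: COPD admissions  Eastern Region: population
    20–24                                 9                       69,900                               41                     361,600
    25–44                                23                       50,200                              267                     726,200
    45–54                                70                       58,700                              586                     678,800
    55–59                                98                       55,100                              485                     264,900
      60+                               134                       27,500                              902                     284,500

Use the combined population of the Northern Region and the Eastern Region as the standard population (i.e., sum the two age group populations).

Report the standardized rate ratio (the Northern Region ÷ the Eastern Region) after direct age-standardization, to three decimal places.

1.328

Age-specific rates per 10,000 for the Northern Region: 1.29, 4.58, 11.93, 17.79, 48.73.
For the Eastern Region: 1.13, 3.68, 8.63, 18.31, 31.70.
Combined standard total = 2,577,400; weights = 0.1674, 0.3012, 0.2861, 0.1242, 0.1211.
The Northern Region: 0.1674×1.29 + 0.3012×4.58 + 0.2861×11.93 + 0.1242×17.79 + 0.1211×48.73 = 13.1147 per 10,000.
The Eastern Region: 0.1674×1.13 + 0.3012×3.68 + 0.2861×8.63 + 0.1242×18.31 + 0.1211×31.70 = 9.8787 per 10,000.
Ratio = 13.1147 ÷ 9.8787 = 1.32758.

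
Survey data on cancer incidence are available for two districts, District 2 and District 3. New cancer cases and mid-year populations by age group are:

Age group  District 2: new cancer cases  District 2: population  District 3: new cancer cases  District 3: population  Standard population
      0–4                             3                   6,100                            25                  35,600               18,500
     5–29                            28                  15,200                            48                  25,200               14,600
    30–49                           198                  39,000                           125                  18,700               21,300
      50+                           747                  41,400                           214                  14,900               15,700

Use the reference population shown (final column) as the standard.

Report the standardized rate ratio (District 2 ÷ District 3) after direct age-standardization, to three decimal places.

Age-specific rates per 100,000 for District 2: 49.18, 184.21, 507.69, 1804.35.
For District 3: 70.22, 190.48, 668.45, 1436.24.
Standard total = 70,100; weights = 0.2639, 0.2083, 0.3039, 0.2240.
District 2: 0.2639×49.18 + 0.2083×184.21 + 0.3039×507.69 + 0.2240×1804.35 = 609.7206 per 100,000.
District 3: 0.2639×70.22 + 0.2083×190.48 + 0.3039×668.45 + 0.2240×1436.24 = 582.9825 per 100,000.
Ratio = 609.7206 ÷ 582.9825 = 1.04586.

1.046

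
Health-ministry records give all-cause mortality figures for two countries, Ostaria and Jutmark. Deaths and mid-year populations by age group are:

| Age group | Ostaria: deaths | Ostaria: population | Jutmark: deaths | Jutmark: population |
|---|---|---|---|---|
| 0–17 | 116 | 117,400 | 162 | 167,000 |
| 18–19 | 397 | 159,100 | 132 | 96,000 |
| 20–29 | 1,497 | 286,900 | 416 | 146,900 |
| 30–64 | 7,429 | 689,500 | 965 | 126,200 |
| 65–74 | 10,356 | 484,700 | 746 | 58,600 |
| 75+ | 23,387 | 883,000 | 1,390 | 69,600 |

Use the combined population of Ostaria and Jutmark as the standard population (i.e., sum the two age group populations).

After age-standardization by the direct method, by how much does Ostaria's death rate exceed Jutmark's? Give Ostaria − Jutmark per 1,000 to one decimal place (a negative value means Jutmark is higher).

Age-specific rates per 1,000 for Ostaria: 0.988, 2.495, 5.218, 10.774, 21.366, 26.486.
For Jutmark: 0.970, 1.375, 2.832, 7.647, 12.730, 19.971.
Combined standard total = 3,284,900; weights = 0.0866, 0.0777, 0.1321, 0.2483, 0.1654, 0.2900.
Ostaria: 0.0866×0.988 + 0.0777×2.495 + 0.1321×5.218 + 0.2483×10.774 + 0.1654×21.366 + 0.2900×26.486 = 14.8584 per 1,000.
Jutmark: 0.0866×0.970 + 0.0777×1.375 + 0.1321×2.832 + 0.2483×7.647 + 0.1654×12.730 + 0.2900×19.971 = 10.3606 per 1,000.
Difference = 14.8584 − 10.3606 = 4.4978.

4.5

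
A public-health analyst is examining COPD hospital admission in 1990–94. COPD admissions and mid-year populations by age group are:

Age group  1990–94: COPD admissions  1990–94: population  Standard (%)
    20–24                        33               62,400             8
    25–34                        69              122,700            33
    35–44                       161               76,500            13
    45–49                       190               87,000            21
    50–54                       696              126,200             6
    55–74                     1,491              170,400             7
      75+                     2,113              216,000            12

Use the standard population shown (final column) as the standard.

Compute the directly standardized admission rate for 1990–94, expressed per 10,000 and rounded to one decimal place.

30.8

Age-specific rates per 10,000 for 1990–94: 5.29, 5.62, 21.05, 21.84, 55.15, 87.50, 97.82.
Standard weights: 0.08, 0.33, 0.13, 0.21, 0.06, 0.07, 0.12.
Standardized rate: 0.0800×5.29 + 0.3300×5.62 + 0.1300×21.05 + 0.2100×21.84 + 0.0600×55.15 + 0.0700×87.50 + 0.1200×97.82 = 30.7739 per 10,000.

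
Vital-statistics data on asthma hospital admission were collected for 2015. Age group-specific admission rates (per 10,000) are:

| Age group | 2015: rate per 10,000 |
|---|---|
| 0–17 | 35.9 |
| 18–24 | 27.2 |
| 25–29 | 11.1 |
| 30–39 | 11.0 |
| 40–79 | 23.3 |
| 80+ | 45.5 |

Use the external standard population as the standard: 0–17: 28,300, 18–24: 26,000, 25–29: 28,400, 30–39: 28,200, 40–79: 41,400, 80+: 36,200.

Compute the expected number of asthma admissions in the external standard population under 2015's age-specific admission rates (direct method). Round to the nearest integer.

496

Expected asthma admissions = Σ (standard pop × age-specific rate ÷ 10,000)
= 28,300×35.9/10,000 + 26,000×27.2/10,000 + 28,400×11.1/10,000 + 28,200×11.0/10,000 + 41,400×23.3/10,000 + 36,200×45.5/10,000
= 101.60 + 70.72 + 31.52 + 31.02 + 96.46 + 164.71 = 496.03.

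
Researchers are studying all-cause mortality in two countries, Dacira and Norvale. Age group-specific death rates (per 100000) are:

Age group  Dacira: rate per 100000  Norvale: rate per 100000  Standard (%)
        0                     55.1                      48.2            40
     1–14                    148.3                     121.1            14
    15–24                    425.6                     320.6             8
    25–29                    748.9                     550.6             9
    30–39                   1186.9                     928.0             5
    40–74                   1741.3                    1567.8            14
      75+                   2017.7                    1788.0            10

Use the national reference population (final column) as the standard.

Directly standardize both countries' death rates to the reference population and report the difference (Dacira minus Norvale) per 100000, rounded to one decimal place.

Standard weights: 0.40, 0.14, 0.08, 0.09, 0.05, 0.14, 0.10.
Dacira: 0.4000×55.1 + 0.1400×148.3 + 0.0800×425.6 + 0.0900×748.9 + 0.0500×1186.9 + 0.1400×1741.3 + 0.1000×2017.7 = 649.1480 per 100000.
Norvale: 0.4000×48.2 + 0.1400×121.1 + 0.0800×320.6 + 0.0900×550.6 + 0.0500×928.0 + 0.1400×1567.8 + 0.1000×1788.0 = 556.1280 per 100000.
Difference = 649.1480 − 556.1280 = 93.0200.

93.0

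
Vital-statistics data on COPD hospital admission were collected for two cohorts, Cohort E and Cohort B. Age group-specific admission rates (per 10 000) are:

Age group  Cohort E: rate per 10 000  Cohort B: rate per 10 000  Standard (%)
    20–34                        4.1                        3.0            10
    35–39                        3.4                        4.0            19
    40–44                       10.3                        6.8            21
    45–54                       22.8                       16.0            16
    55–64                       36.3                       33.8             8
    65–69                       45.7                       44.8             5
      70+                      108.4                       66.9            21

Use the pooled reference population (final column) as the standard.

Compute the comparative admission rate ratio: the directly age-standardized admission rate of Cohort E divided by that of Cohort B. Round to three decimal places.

1.448

Standard weights: 0.10, 0.19, 0.21, 0.16, 0.08, 0.05, 0.21.
Cohort E: 0.1000×4.1 + 0.1900×3.4 + 0.2100×10.3 + 0.1600×22.8 + 0.0800×36.3 + 0.0500×45.7 + 0.2100×108.4 = 34.8200 per 10 000.
Cohort B: 0.1000×3.0 + 0.1900×4.0 + 0.2100×6.8 + 0.1600×16.0 + 0.0800×33.8 + 0.0500×44.8 + 0.2100×66.9 = 24.0410 per 10 000.
Ratio = 34.8200 ÷ 24.0410 = 1.44836.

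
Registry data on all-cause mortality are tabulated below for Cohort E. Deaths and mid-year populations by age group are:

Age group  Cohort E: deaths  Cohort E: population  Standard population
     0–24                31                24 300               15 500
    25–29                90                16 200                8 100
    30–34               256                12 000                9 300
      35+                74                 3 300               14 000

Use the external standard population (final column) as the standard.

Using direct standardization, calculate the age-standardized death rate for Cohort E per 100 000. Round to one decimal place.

Age-specific rates per 100 000 for Cohort E: 127.57, 555.56, 2133.33, 2242.42.
Standard total = 46 900; weights = 0.3305, 0.1727, 0.1983, 0.2985.
Standardized rate: 0.3305×127.57 + 0.1727×555.56 + 0.1983×2133.33 + 0.2985×2242.42 = 1230.5182 per 100 000.

1230.5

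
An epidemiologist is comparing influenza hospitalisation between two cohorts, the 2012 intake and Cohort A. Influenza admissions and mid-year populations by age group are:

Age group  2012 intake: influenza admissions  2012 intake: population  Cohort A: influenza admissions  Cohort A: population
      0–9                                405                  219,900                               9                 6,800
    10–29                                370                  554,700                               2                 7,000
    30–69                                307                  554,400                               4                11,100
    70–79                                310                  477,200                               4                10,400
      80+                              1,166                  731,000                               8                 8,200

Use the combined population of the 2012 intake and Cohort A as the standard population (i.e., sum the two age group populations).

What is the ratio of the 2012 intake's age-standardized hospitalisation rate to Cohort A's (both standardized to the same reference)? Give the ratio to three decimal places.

1.654

Age-specific rates per 100,000 for the 2012 intake: 184.17, 66.70, 55.38, 64.96, 159.51.
For Cohort A: 132.35, 28.57, 36.04, 38.46, 97.56.
Combined standard total = 2,580,700; weights = 0.0878, 0.2177, 0.2191, 0.1889, 0.2864.
The 2012 intake: 0.0878×184.17 + 0.2177×66.70 + 0.2191×55.38 + 0.1889×64.96 + 0.2864×159.51 = 100.7934 per 100,000.
Cohort A: 0.0878×132.35 + 0.2177×28.57 + 0.2191×36.04 + 0.1889×38.46 + 0.2864×97.56 = 60.9533 per 100,000.
Ratio = 100.7934 ÷ 60.9533 = 1.65362.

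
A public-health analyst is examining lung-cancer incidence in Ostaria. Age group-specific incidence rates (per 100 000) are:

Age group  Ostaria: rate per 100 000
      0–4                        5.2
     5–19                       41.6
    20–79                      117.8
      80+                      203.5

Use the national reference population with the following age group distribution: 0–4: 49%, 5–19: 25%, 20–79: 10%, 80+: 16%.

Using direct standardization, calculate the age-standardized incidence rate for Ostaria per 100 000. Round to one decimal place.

57.3

Standard weights: 0.49, 0.25, 0.10, 0.16.
Standardized rate: 0.4900×5.2 + 0.2500×41.6 + 0.1000×117.8 + 0.1600×203.5 = 57.2880 per 100 000.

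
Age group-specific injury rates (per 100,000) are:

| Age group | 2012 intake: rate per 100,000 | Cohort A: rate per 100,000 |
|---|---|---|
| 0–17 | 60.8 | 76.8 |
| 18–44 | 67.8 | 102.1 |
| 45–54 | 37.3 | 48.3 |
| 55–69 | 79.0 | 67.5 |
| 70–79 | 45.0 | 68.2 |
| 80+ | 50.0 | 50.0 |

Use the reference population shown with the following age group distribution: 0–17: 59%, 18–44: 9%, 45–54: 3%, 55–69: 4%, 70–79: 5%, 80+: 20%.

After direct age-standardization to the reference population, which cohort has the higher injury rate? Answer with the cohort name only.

Cohort A

Standard weights: 0.59, 0.09, 0.03, 0.04, 0.05, 0.20.
The 2012 intake: 0.5900×60.8 + 0.0900×67.8 + 0.0300×37.3 + 0.0400×79.0 + 0.0500×45.0 + 0.2000×50.0 = 58.5030 per 100,000.
Cohort A: 0.5900×76.8 + 0.0900×102.1 + 0.0300×48.3 + 0.0400×67.5 + 0.0500×68.2 + 0.2000×50.0 = 72.0600 per 100,000.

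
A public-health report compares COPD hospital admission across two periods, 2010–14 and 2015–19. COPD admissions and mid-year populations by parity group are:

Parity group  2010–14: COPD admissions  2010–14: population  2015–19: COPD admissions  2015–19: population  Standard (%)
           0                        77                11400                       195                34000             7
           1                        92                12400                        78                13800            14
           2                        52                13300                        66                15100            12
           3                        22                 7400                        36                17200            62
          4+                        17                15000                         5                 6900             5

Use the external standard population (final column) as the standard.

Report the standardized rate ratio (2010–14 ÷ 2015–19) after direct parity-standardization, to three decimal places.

Parity-specific rates per 10000 for 2010–14: 67.54, 74.19, 39.10, 29.73, 11.33.
For 2015–19: 57.35, 56.52, 43.71, 20.93, 7.25.
Standard weights: 0.07, 0.14, 0.12, 0.62, 0.05.
2010–14: 0.0700×67.54 + 0.1400×74.19 + 0.1200×39.10 + 0.6200×29.73 + 0.0500×11.33 = 38.8060 per 10000.
2015–19: 0.0700×57.35 + 0.1400×56.52 + 0.1200×43.71 + 0.6200×20.93 + 0.0500×7.25 = 30.5118 per 10000.
Ratio = 38.8060 ÷ 30.5118 = 1.27183.

1.272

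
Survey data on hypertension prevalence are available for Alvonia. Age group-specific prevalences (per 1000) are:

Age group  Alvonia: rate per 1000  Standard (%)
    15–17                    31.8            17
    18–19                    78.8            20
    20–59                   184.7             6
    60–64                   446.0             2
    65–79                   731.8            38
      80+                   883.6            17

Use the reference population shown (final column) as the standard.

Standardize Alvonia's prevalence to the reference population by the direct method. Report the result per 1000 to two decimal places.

469.46

Standard weights: 0.17, 0.20, 0.06, 0.02, 0.38, 0.17.
Standardized rate: 0.1700×31.8 + 0.2000×78.8 + 0.0600×184.7 + 0.0200×446.0 + 0.3800×731.8 + 0.1700×883.6 = 469.4640 per 1000.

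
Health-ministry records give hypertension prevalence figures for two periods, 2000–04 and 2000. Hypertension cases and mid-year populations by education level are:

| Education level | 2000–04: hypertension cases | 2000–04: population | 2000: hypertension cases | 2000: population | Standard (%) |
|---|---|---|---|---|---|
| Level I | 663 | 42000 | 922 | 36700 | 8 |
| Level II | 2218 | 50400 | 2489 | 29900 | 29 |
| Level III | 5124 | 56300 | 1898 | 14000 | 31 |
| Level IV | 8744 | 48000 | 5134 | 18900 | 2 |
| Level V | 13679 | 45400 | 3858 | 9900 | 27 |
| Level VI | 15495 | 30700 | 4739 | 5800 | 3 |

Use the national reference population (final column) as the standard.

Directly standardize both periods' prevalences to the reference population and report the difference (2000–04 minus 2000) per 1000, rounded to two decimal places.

-60.97

Education-specific rates per 1000 for 2000–04: 15.786, 44.008, 91.012, 182.167, 301.300, 504.723.
For 2000: 25.123, 83.244, 135.571, 271.640, 389.697, 817.069.
Standard weights: 0.08, 0.29, 0.31, 0.02, 0.27, 0.03.
2000–04: 0.0800×15.786 + 0.2900×44.008 + 0.3100×91.012 + 0.0200×182.167 + 0.2700×301.300 + 0.0300×504.723 = 142.3749 per 1000.
2000: 0.0800×25.123 + 0.2900×83.244 + 0.3100×135.571 + 0.0200×271.640 + 0.2700×389.697 + 0.0300×817.069 = 203.3408 per 1000.
Difference = 142.3749 − 203.3408 = -60.9659.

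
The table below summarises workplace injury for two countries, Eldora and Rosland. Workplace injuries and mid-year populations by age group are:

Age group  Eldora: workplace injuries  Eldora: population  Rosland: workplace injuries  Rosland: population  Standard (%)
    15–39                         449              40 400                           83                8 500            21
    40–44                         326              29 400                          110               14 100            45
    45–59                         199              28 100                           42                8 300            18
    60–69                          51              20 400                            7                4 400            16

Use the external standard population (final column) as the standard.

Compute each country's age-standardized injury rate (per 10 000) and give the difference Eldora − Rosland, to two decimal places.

Age-specific rates per 10 000 for Eldora: 111.14, 110.88, 70.82, 25.00.
For Rosland: 97.65, 78.01, 50.60, 15.91.
Standard weights: 0.21, 0.45, 0.18, 0.16.
Eldora: 0.2100×111.14 + 0.4500×110.88 + 0.1800×70.82 + 0.1600×25.00 = 89.9844 per 10 000.
Rosland: 0.2100×97.65 + 0.4500×78.01 + 0.1800×50.60 + 0.1600×15.91 = 67.2662 per 10 000.
Difference = 89.9844 − 67.2662 = 22.7182.

22.72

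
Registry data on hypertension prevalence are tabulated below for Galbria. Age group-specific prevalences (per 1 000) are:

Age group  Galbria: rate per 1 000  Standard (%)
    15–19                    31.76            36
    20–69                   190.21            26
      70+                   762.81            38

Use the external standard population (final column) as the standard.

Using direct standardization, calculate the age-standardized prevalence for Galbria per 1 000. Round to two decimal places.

Standard weights: 0.36, 0.26, 0.38.
Standardized rate: 0.3600×31.76 + 0.2600×190.21 + 0.3800×762.81 = 350.7560 per 1 000.

350.76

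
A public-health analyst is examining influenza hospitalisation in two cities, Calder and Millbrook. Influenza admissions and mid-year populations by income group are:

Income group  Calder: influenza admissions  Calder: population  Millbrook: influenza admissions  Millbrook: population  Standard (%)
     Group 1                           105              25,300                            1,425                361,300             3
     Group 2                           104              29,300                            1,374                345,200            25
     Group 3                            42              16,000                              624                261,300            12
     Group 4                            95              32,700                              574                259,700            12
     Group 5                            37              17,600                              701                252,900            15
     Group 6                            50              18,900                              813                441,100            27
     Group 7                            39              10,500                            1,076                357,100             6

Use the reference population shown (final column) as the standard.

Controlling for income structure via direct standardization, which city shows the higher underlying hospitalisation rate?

Calder

Income-specific rates per 100,000 for Calder: 415.02, 354.95, 262.50, 290.52, 210.23, 264.55, 371.43.
For Millbrook: 394.41, 398.03, 238.81, 221.02, 277.18, 184.31, 301.32.
Standard weights: 0.03, 0.25, 0.12, 0.12, 0.15, 0.27, 0.06.
Calder: 0.0300×415.02 + 0.2500×354.95 + 0.1200×262.50 + 0.1200×290.52 + 0.1500×210.23 + 0.2700×264.55 + 0.0600×371.43 = 292.7986 per 100,000.
Millbrook: 0.0300×394.41 + 0.2500×398.03 + 0.1200×238.81 + 0.1200×221.02 + 0.1500×277.18 + 0.2700×184.31 + 0.0600×301.32 = 275.9403 per 100,000.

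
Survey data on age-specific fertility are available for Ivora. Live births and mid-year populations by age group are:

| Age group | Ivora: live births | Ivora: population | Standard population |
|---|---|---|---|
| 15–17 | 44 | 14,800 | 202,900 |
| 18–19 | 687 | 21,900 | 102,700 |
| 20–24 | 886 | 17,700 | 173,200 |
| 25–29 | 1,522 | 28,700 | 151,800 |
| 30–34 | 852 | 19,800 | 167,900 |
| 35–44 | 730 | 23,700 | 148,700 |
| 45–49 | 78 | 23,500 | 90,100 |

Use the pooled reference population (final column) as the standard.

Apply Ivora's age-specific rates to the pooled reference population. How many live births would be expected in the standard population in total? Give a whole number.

Age-specific rates per 1,000 for Ivora: 2.973, 31.370, 50.056, 53.031, 43.030, 30.802, 3.319.
Expected live births = Σ (standard pop × age-specific rate ÷ 1,000)
= 202,900×2.973/1,000 + 102,700×31.370/1,000 + 173,200×50.056/1,000 + 151,800×53.031/1,000 + 167,900×43.030/1,000 + 148,700×30.802/1,000 + 90,100×3.319/1,000
= 603.22 + 3221.68 + 8669.79 + 8050.16 + 7224.79 + 4580.21 + 299.06 = 32648.90.

32649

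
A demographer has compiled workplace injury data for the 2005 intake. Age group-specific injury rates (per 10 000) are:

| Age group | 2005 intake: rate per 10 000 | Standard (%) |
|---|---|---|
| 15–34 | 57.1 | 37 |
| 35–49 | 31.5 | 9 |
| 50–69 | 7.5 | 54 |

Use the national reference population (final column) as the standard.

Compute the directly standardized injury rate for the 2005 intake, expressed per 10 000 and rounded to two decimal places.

28.01

Standard weights: 0.37, 0.09, 0.54.
Standardized rate: 0.3700×57.1 + 0.0900×31.5 + 0.5400×7.5 = 28.0120 per 10 000.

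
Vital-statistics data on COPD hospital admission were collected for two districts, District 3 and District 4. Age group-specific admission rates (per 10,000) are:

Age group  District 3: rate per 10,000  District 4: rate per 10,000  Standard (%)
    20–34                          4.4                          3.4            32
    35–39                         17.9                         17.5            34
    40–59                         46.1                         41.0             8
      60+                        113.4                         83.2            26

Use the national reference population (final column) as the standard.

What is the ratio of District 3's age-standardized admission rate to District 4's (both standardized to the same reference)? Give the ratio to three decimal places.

Standard weights: 0.32, 0.34, 0.08, 0.26.
District 3: 0.3200×4.4 + 0.3400×17.9 + 0.0800×46.1 + 0.2600×113.4 = 40.6660 per 10,000.
District 4: 0.3200×3.4 + 0.3400×17.5 + 0.0800×41.0 + 0.2600×83.2 = 31.9500 per 10,000.
Ratio = 40.6660 ÷ 31.9500 = 1.27280.

1.273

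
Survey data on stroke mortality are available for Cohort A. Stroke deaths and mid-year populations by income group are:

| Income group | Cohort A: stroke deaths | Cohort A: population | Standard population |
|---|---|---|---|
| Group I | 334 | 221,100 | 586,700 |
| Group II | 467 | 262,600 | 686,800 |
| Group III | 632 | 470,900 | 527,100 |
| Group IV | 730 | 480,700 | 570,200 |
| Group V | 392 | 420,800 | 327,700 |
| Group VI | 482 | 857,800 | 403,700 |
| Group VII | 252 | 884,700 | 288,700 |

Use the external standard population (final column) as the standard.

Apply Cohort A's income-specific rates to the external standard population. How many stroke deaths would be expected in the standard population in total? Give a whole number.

Income-specific rates per 100,000 for Cohort A: 151.06, 177.84, 134.21, 151.86, 93.16, 56.19, 28.48.
Expected stroke deaths = Σ (standard pop × income-specific rate ÷ 100,000)
= 586,700×151.06/100,000 + 686,800×177.84/100,000 + 527,100×134.21/100,000 + 570,200×151.86/100,000 + 327,700×93.16/100,000 + 403,700×56.19/100,000 + 288,700×28.48/100,000
= 886.29 + 1221.38 + 707.43 + 865.92 + 305.27 + 226.84 + 82.23 = 4295.36.

4295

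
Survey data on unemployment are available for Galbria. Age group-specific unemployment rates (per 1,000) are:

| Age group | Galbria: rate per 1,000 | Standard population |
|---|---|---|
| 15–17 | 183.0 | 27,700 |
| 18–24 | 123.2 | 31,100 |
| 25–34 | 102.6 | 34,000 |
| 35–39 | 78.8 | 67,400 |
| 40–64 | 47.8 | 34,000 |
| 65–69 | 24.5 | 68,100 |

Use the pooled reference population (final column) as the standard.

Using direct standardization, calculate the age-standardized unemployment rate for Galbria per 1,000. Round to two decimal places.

80.04

Standard total = 262,300; weights = 0.1056, 0.1186, 0.1296, 0.2570, 0.1296, 0.2596.
Standardized rate: 0.1056×183.0 + 0.1186×123.2 + 0.1296×102.6 + 0.2570×78.8 + 0.1296×47.8 + 0.2596×24.5 = 80.0373 per 1,000.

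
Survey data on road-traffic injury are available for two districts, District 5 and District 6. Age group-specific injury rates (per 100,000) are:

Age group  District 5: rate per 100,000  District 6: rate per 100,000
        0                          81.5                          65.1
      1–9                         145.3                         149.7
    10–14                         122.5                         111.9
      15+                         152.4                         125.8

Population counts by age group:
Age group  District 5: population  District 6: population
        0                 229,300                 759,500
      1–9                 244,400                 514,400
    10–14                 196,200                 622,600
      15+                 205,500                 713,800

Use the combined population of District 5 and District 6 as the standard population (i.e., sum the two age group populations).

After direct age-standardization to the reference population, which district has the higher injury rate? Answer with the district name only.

District 5

Combined standard total = 3,485,700; weights = 0.2837, 0.2177, 0.2349, 0.2637.
District 5: 0.2837×81.5 + 0.2177×145.3 + 0.2349×122.5 + 0.2637×152.4 = 123.7184 per 100,000.
District 6: 0.2837×65.1 + 0.2177×149.7 + 0.2349×111.9 + 0.2637×125.8 = 110.5187 per 100,000.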